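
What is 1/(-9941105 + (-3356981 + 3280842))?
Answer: -1/10017244 ≈ -9.9828e-8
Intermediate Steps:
1/(-9941105 + (-3356981 + 3280842)) = 1/(-9941105 - 76139) = 1/(-10017244) = -1/10017244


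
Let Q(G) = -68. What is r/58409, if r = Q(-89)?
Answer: -68/58409 ≈ -0.0011642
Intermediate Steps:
r = -68
r/58409 = -68/58409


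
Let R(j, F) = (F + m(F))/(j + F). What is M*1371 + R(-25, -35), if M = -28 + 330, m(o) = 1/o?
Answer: 434744713/1050 ≈ 4.1404e+5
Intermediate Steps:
M = 302
R(j, F) = (F + 1/F)/(F + j) (R(j, F) = (F + 1/F)/(j + F) = (F + 1/F)/(F + j))
M*1371 + R(-25, -35) = 302*1371 + (1 + (-35)²)/((-35)*(-35 - 25)) = 414042 - 1/35*(1 + 1225)/(-60) = 414042 - 1/35*(-1/60)*1226 = 414042 + 613/1050 = 434744713/1050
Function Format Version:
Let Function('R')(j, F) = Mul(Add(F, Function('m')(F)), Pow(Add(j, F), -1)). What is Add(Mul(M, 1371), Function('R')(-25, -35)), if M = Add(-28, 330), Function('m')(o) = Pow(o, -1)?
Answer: Rational(434744713, 1050) ≈ 4.1404e+5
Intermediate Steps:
M = 302
Function('R')(j, F) = Mul(Pow(Add(F, j), -1), Add(F, Pow(F, -1))) (Function('R')(j, F) = Mul(Add(F, Pow(F, -1)), Pow(Add(j, F), -1)) = Mul(Add(F, Pow(F, -1)), Pow(Add(F, j), -1)) = Mul(Pow(Add(F, j), -1), Add(F, Pow(F, -1))))
Add(Mul(M, 1371), Function('R')(-25, -35)) = Add(Mul(302, 1371), Mul(Pow(-35, -1), Pow(Add(-35, -25), -1), Add(1, Pow(-35, 2)))) = Add(414042, Mul(Rational(-1, 35), Pow(-60, -1), Add(1, 1225))) = Add(414042, Mul(Rational(-1, 35), Rational(-1, 60), 1226)) = Add(414042, Rational(613, 1050)) = Rational(434744713, 1050)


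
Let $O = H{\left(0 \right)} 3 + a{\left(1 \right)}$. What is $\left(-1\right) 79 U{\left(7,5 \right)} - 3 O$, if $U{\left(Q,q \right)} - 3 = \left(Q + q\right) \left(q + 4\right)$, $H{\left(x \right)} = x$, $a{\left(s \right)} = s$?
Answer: $-8772$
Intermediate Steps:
$U{\left(Q,q \right)} = 3 + \left(4 + q\right) \left(Q + q\right)$ ($U{\left(Q,q \right)} = 3 + \left(Q + q\right) \left(q + 4\right) = 3 + \left(Q + q\right) \left(4 + q\right) = 3 + \left(4 + q\right) \left(Q + q\right)$)
$O = 1$ ($O = 0 \cdot 3 + 1 = 0 + 1 = 1$)
$\left(-1\right) 79 U{\left(7,5 \right)} - 3 O = \left(-1\right) 79 \left(3 + 5^{2} + 4 \cdot 7 + 4 \cdot 5 + 7 \cdot 5\right) - 3 = - 79 \left(3 + 25 + 28 + 20 + 35\right) - 3 = \left(-79\right) 111 - 3 = -8769 - 3 = -8772$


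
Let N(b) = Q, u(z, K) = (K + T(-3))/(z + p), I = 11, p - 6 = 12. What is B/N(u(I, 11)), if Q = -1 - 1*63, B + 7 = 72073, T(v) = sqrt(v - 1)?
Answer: -36033/32 ≈ -1126.0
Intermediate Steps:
p = 18 (p = 6 + 12 = 18)
T(v) = sqrt(-1 + v)
B = 72066 (B = -7 + 72073 = 72066)
Q = -64 (Q = -1 - 63 = -64)
u(z, K) = (K + 2*I)/(18 + z) (u(z, K) = (K + sqrt(-1 - 3))/(z + 18) = (K + sqrt(-4))/(18 + z) = (K + 2*I)/(18 + z))
N(b) = -64
B/N(u(I, 11)) = 72066/(-64) = 72066*(-1/64) = -36033/32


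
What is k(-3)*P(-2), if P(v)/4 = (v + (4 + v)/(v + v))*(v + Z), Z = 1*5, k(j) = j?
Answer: 90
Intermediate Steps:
Z = 5
P(v) = 4*(5 + v)*(v + (4 + v)/(2*v)) (P(v) = 4*((v + (4 + v)/(v + v))*(v + 5)) = 4*((v + (4 + v)/((2*v)))*(5 + v)) = 4*((v + (4 + v)*(1/(2*v)))*(5 + v)) = 4*((v + (4 + v)/(2*v))*(5 + v)) = 4*((5 + v)*(v + (4 + v)/(2*v))) = 4*(5 + v)*(v + (4 + v)/(2*v)))
k(-3)*P(-2) = -3*(18 + 4*(-2)² + 22*(-2) + 40/(-2)) = -3*(18 + 4*4 - 44 + 40*(-½)) = -3*(18 + 16 - 44 - 20) = -3*(-30) = 90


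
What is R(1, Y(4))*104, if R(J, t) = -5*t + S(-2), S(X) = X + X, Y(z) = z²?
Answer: -8736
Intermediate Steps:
S(X) = 2*X
R(J, t) = -4 - 5*t (R(J, t) = -5*t + 2*(-2) = -5*t - 4 = -4 - 5*t)
R(1, Y(4))*104 = (-4 - 5*4²)*104 = (-4 - 5*16)*104 = (-4 - 80)*104 = -84*104 = -8736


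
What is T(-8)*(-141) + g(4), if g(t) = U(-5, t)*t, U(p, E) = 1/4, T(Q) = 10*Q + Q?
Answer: 12409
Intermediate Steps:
T(Q) = 11*Q
U(p, E) = ¼
g(t) = t/4
T(-8)*(-141) + g(4) = (11*(-8))*(-141) + (¼)*4 = -88*(-141) + 1 = 12408 + 1 = 12409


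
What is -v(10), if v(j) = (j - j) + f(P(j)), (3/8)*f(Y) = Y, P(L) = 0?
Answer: 0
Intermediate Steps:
f(Y) = 8*Y/3
v(j) = 0 (v(j) = (j - j) + (8/3)*0 = 0 + 0 = 0)
-v(10) = -1*0 = 0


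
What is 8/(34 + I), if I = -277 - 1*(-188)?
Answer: -8/55 ≈ -0.14545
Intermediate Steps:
I = -89 (I = -277 + 188 = -89)
8/(34 + I) = 8/(34 - 89) = 8/(-55) = 8*(-1/55) = -8/55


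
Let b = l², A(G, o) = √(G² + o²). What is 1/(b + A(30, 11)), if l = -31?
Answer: 961/922500 - √1021/922500 ≈ 0.0010071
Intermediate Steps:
b = 961 (b = (-31)² = 961)
1/(b + A(30, 11)) = 1/(961 + √(30² + 11²)) = 1/(961 + √(900 + 121)) = 1/(961 + √1021)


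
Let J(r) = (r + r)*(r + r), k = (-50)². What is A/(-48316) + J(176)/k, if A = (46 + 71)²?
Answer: 1488080791/30197500 ≈ 49.278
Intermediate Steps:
k = 2500
A = 13689 (A = 117² = 13689)
J(r) = 4*r² (J(r) = (2*r)*(2*r) = 4*r²)
A/(-48316) + J(176)/k = 13689/(-48316) + (4*176²)/2500 = 13689*(-1/48316) + (4*30976)*(1/2500) = -13689/48316 + 123904*(1/2500) = -13689/48316 + 30976/625 = 1488080791/30197500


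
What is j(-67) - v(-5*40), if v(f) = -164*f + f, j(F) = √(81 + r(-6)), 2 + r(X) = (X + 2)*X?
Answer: -32600 + √103 ≈ -32590.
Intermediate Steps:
r(X) = -2 + X*(2 + X) (r(X) = -2 + (X + 2)*X = -2 + (2 + X)*X = -2 + X*(2 + X))
j(F) = √103 (j(F) = √(81 + (-2 + (-6)² + 2*(-6))) = √(81 + (-2 + 36 - 12)) = √(81 + 22) = √103)
v(f) = -163*f
j(-67) - v(-5*40) = √103 - (-163)*(-5*40) = √103 - (-163)*(-200) = √103 - 1*32600 = √103 - 32600 = -32600 + √103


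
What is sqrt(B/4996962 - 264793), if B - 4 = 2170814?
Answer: 2*I*sqrt(14132066672346)/14611 ≈ 514.58*I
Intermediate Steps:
B = 2170818 (B = 4 + 2170814 = 2170818)
sqrt(B/4996962 - 264793) = sqrt(2170818/4996962 - 264793) = sqrt(2170818*(1/4996962) - 264793) = sqrt(120601/277609 - 264793) = sqrt(-73508799336/277609) = 2*I*sqrt(14132066672346)/14611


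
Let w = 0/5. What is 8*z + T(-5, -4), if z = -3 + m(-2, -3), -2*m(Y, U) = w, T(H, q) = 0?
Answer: -24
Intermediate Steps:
w = 0 (w = 0*(⅕) = 0)
m(Y, U) = 0 (m(Y, U) = -½*0 = 0)
z = -3 (z = -3 + 0 = -3)
8*z + T(-5, -4) = 8*(-3) + 0 = -24 + 0 = -24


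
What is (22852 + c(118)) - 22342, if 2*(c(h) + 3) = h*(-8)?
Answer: 35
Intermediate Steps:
c(h) = -3 - 4*h (c(h) = -3 + (h*(-8))/2 = -3 + (-8*h)/2 = -3 - 4*h)
(22852 + c(118)) - 22342 = (22852 + (-3 - 4*118)) - 22342 = (22852 + (-3 - 472)) - 22342 = (22852 - 475) - 22342 = 22377 - 22342 = 35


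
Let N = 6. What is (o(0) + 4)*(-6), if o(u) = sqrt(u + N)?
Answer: -24 - 6*sqrt(6) ≈ -38.697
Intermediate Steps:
o(u) = sqrt(6 + u) (o(u) = sqrt(u + 6) = sqrt(6 + u))
(o(0) + 4)*(-6) = (sqrt(6 + 0) + 4)*(-6) = (sqrt(6) + 4)*(-6) = (4 + sqrt(6))*(-6) = -24 - 6*sqrt(6)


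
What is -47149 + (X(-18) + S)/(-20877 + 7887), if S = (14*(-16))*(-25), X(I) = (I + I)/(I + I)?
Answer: -204157037/4330 ≈ -47149.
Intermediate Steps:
X(I) = 1 (X(I) = (2*I)/((2*I)) = (2*I)*(1/(2*I)) = 1)
S = 5600 (S = -224*(-25) = 5600)
-47149 + (X(-18) + S)/(-20877 + 7887) = -47149 + (1 + 5600)/(-20877 + 7887) = -47149 + 5601/(-12990) = -47149 + 5601*(-1/12990) = -47149 - 1867/4330 = -204157037/4330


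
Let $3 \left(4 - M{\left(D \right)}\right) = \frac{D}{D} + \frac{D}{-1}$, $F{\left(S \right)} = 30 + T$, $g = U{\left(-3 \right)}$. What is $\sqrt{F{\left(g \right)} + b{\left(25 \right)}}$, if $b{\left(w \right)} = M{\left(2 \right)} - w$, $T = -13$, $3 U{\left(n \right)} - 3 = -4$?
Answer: $\frac{i \sqrt{33}}{3} \approx 1.9149 i$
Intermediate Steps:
$U{\left(n \right)} = - \frac{1}{3}$ ($U{\left(n \right)} = 1 + \frac{1}{3} \left(-4\right) = 1 - \frac{4}{3} = - \frac{1}{3}$)
$g = - \frac{1}{3} \approx -0.33333$
$F{\left(S \right)} = 17$ ($F{\left(S \right)} = 30 - 13 = 17$)
$M{\left(D \right)} = \frac{11}{3} + \frac{D}{3}$ ($M{\left(D \right)} = 4 - \frac{\frac{D}{D} + \frac{D}{-1}}{3} = 4 - \frac{1 + D \left(-1\right)}{3} = 4 - \frac{1 - D}{3} = 4 + \left(- \frac{1}{3} + \frac{D}{3}\right) = \frac{11}{3} + \frac{D}{3}$)
$b{\left(w \right)} = \frac{13}{3} - w$ ($b{\left(w \right)} = \left(\frac{11}{3} + \frac{1}{3} \cdot 2\right) - w = \left(\frac{11}{3} + \frac{2}{3}\right) - w = \frac{13}{3} - w$)
$\sqrt{F{\left(g \right)} + b{\left(25 \right)}} = \sqrt{17 + \left(\frac{13}{3} - 25\right)} = \sqrt{17 - \frac{62}{3}} = \sqrt{- \frac{11}{3}} = \frac{i \sqrt{33}}{3}$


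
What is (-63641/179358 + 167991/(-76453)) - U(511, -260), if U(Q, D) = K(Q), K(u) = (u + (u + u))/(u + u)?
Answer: -27782380456/6856228587 ≈ -4.0521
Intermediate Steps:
K(u) = 3/2 (K(u) = (u + 2*u)/((2*u)) = (3*u)*(1/(2*u)) = 3/2)
U(Q, D) = 3/2
(-63641/179358 + 167991/(-76453)) - U(511, -260) = (-63641/179358 + 167991/(-76453)) - 1*3/2 = (-63641*1/179358 + 167991*(-1/76453)) - 3/2 = (-63641/179358 - 167991/76453) - 3/2 = -34996075151/13712457174 - 3/2 = -27782380456/6856228587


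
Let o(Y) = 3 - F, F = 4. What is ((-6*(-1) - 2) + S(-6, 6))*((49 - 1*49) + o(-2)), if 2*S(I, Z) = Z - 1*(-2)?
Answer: -8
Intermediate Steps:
S(I, Z) = 1 + Z/2 (S(I, Z) = (Z - 1*(-2))/2 = (Z + 2)/2 = (2 + Z)/2 = 1 + Z/2)
o(Y) = -1 (o(Y) = 3 - 1*4 = 3 - 4 = -1)
((-6*(-1) - 2) + S(-6, 6))*((49 - 1*49) + o(-2)) = ((-6*(-1) - 2) + (1 + (½)*6))*((49 - 1*49) - 1) = ((6 - 2) + (1 + 3))*((49 - 49) - 1) = (4 + 4)*(0 - 1) = 8*(-1) = -8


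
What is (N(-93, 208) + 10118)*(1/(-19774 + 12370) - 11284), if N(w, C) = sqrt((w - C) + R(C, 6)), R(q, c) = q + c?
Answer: -422662942483/3702 - 83546737*I*sqrt(87)/7404 ≈ -1.1417e+8 - 1.0525e+5*I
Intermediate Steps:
R(q, c) = c + q
N(w, C) = sqrt(6 + w) (N(w, C) = sqrt((w - C) + (6 + C)) = sqrt(6 + w))
(N(-93, 208) + 10118)*(1/(-19774 + 12370) - 11284) = (sqrt(6 - 93) + 10118)*(1/(-19774 + 12370) - 11284) = (sqrt(-87) + 10118)*(1/(-7404) - 11284) = (I*sqrt(87) + 10118)*(-1/7404 - 11284) = (10118 + I*sqrt(87))*(-83546737/7404) = -422662942483/3702 - 83546737*I*sqrt(87)/7404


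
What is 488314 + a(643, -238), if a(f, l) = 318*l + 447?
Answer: 413077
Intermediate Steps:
a(f, l) = 447 + 318*l
488314 + a(643, -238) = 488314 + (447 + 318*(-238)) = 488314 + (447 - 75684) = 488314 - 75237 = 413077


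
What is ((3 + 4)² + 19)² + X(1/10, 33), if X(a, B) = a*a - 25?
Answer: 459901/100 ≈ 4599.0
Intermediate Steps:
X(a, B) = -25 + a² (X(a, B) = a² - 25 = -25 + a²)
((3 + 4)² + 19)² + X(1/10, 33) = ((3 + 4)² + 19)² + (-25 + (1/10)²) = (7² + 19)² + (-25 + (⅒)²) = (49 + 19)² + (-25 + 1/100) = 68² - 2499/100 = 4624 - 2499/100 = 459901/100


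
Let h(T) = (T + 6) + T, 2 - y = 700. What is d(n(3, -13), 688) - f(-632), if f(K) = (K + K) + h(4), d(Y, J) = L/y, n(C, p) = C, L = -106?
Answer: 436303/349 ≈ 1250.2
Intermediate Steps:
y = -698 (y = 2 - 1*700 = 2 - 700 = -698)
h(T) = 6 + 2*T (h(T) = (6 + T) + T = 6 + 2*T)
d(Y, J) = 53/349 (d(Y, J) = -106/(-698) = -106*(-1/698) = 53/349)
f(K) = 14 + 2*K (f(K) = (K + K) + (6 + 2*4) = 2*K + (6 + 8) = 2*K + 14 = 14 + 2*K)
d(n(3, -13), 688) - f(-632) = 53/349 - (14 + 2*(-632)) = 53/349 - (14 - 1264) = 53/349 - 1*(-1250) = 53/349 + 1250 = 436303/349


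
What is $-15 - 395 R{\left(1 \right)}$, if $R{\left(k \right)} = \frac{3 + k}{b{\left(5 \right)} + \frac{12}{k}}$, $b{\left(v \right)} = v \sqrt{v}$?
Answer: $- \frac{19245}{19} + \frac{7900 \sqrt{5}}{19} \approx -83.161$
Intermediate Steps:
$b{\left(v \right)} = v^{\frac{3}{2}}$
$R{\left(k \right)} = \frac{3 + k}{5 \sqrt{5} + \frac{12}{k}}$ ($R{\left(k \right)} = \frac{3 + k}{5^{\frac{3}{2}} + \frac{12}{k}} = \frac{3 + k}{5 \sqrt{5} + \frac{12}{k}}$)
$-15 - 395 R{\left(1 \right)} = -15 - 395 \cdot 1 \frac{1}{12 + 5 \cdot 1 \sqrt{5}} \left(3 + 1\right) = -15 - 395 \cdot 1 \frac{1}{12 + 5 \sqrt{5}} \cdot 4 = -15 - 395 \frac{4}{12 + 5 \sqrt{5}} = -15 - \frac{1580}{12 + 5 \sqrt{5}}$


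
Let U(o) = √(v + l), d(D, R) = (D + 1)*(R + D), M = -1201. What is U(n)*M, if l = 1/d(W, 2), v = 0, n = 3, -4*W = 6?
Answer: -2402*I ≈ -2402.0*I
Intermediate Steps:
W = -3/2 (W = -¼*6 = -3/2 ≈ -1.5000)
d(D, R) = (1 + D)*(D + R)
l = -4 (l = 1/(-3/2 + 2 + (-3/2)² - 3/2*2) = 1/(-3/2 + 2 + 9/4 - 3) = 1/(-¼) = -4)
U(o) = 2*I (U(o) = √(0 - 4) = √(-4) = 2*I)
U(n)*M = (2*I)*(-1201) = -2402*I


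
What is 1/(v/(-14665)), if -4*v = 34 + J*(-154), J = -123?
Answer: 14665/4744 ≈ 3.0913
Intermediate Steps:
v = -4744 (v = -(34 - 123*(-154))/4 = -(34 + 18942)/4 = -1/4*18976 = -4744)
1/(v/(-14665)) = 1/(-4744/(-14665)) = 1/(-4744*(-1/14665)) = 1/(4744/14665) = 14665/4744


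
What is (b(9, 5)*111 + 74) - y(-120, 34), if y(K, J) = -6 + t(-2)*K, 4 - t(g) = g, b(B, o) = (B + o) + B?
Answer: 3353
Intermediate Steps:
b(B, o) = o + 2*B
t(g) = 4 - g
y(K, J) = -6 + 6*K (y(K, J) = -6 + (4 - 1*(-2))*K = -6 + (4 + 2)*K = -6 + 6*K)
(b(9, 5)*111 + 74) - y(-120, 34) = ((5 + 2*9)*111 + 74) - (-6 + 6*(-120)) = ((5 + 18)*111 + 74) - (-6 - 720) = (23*111 + 74) - 1*(-726) = (2553 + 74) + 726 = 2627 + 726 = 3353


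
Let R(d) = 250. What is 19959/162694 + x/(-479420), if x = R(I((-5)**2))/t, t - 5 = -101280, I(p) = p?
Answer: 969074566993/7899324163787 ≈ 0.12268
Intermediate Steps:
t = -101275 (t = 5 - 101280 = -101275)
x = -10/4051 (x = 250/(-101275) = 250*(-1/101275) = -10/4051 ≈ -0.0024685)
19959/162694 + x/(-479420) = 19959/162694 - 10/4051/(-479420) = 19959*(1/162694) - 10/4051*(-1/479420) = 19959/162694 + 1/194213042 = 969074566993/7899324163787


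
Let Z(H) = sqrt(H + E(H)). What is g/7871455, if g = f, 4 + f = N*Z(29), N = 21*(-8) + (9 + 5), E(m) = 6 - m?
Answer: -4/7871455 - 154*sqrt(6)/7871455 ≈ -4.8431e-5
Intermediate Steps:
Z(H) = sqrt(6) (Z(H) = sqrt(H + (6 - H)) = sqrt(6))
N = -154 (N = -168 + 14 = -154)
f = -4 - 154*sqrt(6) ≈ -381.22
g = -4 - 154*sqrt(6) ≈ -381.22
g/7871455 = (-4 - 154*sqrt(6))/7871455 = (-4 - 154*sqrt(6))*(1/7871455) = -4/7871455 - 154*sqrt(6)/7871455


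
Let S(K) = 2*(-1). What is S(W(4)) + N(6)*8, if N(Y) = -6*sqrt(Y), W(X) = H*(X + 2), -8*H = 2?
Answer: -2 - 48*sqrt(6) ≈ -119.58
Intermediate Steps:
H = -1/4 (H = -1/8*2 = -1/4 ≈ -0.25000)
W(X) = -1/2 - X/4 (W(X) = -(X + 2)/4 = -(2 + X)/4 = -1/2 - X/4)
S(K) = -2
S(W(4)) + N(6)*8 = -2 - 6*sqrt(6)*8 = -2 - 48*sqrt(6)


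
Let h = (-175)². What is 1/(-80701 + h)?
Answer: -1/50076 ≈ -1.9970e-5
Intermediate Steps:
h = 30625
1/(-80701 + h) = 1/(-80701 + 30625) = 1/(-50076) = -1/50076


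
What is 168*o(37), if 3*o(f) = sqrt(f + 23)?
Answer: 112*sqrt(15) ≈ 433.77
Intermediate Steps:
o(f) = sqrt(23 + f)/3 (o(f) = sqrt(f + 23)/3 = sqrt(23 + f)/3)
168*o(37) = 168*(sqrt(23 + 37)/3) = 168*(sqrt(60)/3) = 168*((2*sqrt(15))/3) = 168*(2*sqrt(15)/3) = 112*sqrt(15)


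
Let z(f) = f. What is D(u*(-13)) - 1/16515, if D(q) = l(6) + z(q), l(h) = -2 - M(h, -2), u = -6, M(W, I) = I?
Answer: 1288169/16515 ≈ 78.000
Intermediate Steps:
l(h) = 0 (l(h) = -2 - 1*(-2) = -2 + 2 = 0)
D(q) = q (D(q) = 0 + q = q)
D(u*(-13)) - 1/16515 = -6*(-13) - 1/16515 = 78 - 1*1/16515 = 78 - 1/16515 = 1288169/16515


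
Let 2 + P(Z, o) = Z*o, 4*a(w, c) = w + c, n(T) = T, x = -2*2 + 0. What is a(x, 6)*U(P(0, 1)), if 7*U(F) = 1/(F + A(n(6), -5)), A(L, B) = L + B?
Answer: -1/14 ≈ -0.071429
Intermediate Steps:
x = -4 (x = -4 + 0 = -4)
A(L, B) = B + L
a(w, c) = c/4 + w/4 (a(w, c) = (w + c)/4 = (c + w)/4 = c/4 + w/4)
P(Z, o) = -2 + Z*o
U(F) = 1/(7*(1 + F)) (U(F) = 1/(7*(F + (-5 + 6))) = 1/(7*(F + 1)) = 1/(7*(1 + F)))
a(x, 6)*U(P(0, 1)) = ((¼)*6 + (¼)*(-4))*(1/(7*(1 + (-2 + 0*1)))) = (3/2 - 1)*(1/(7*(1 + (-2 + 0)))) = (1/(7*(1 - 2)))/2 = ((⅐)/(-1))/2 = ((⅐)*(-1))/2 = (½)*(-⅐) = -1/14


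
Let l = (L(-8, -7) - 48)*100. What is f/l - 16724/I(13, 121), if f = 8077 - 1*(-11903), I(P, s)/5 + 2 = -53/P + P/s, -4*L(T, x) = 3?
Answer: 33948758/61035 ≈ 556.22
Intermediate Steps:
L(T, x) = -¾ (L(T, x) = -¼*3 = -¾)
I(P, s) = -10 - 265/P + 5*P/s (I(P, s) = -10 + 5*(-53/P + P/s) = -10 + (-265/P + 5*P/s) = -10 - 265/P + 5*P/s)
l = -4875 (l = (-¾ - 48)*100 = -195/4*100 = -4875)
f = 19980 (f = 8077 + 11903 = 19980)
f/l - 16724/I(13, 121) = 19980/(-4875) - 16724/(-10 - 265/13 + 5*13/121) = 19980*(-1/4875) - 16724/(-10 - 265*1/13 + 5*13*(1/121)) = -1332/325 - 16724/(-10 - 265/13 + 65/121) = -1332/325 - 16724/(-46950/1573) = -1332/325 - 16724*(-1573/46950) = -1332/325 + 13153426/23475 = 33948758/61035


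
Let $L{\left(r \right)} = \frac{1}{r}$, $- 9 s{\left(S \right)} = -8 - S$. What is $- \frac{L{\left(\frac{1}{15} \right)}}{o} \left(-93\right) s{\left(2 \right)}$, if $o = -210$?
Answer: $- \frac{155}{21} \approx -7.381$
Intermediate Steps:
$s{\left(S \right)} = \frac{8}{9} + \frac{S}{9}$ ($s{\left(S \right)} = - \frac{-8 - S}{9} = \frac{8}{9} + \frac{S}{9}$)
$- \frac{L{\left(\frac{1}{15} \right)}}{o} \left(-93\right) s{\left(2 \right)} = - \frac{1}{\frac{1}{15} \left(-210\right)} \left(-93\right) \left(\frac{8}{9} + \frac{1}{9} \cdot 2\right) = - \frac{1}{\frac{1}{15}} \left(- \frac{1}{210}\right) \left(-93\right) \left(\frac{8}{9} + \frac{2}{9}\right) = - \frac{15 \left(- \frac{1}{210}\right) \left(-93\right) 10}{9} = - \frac{\left(- \frac{1}{14}\right) \left(-93\right) 10}{9} = - \frac{93 \cdot 10}{14 \cdot 9} = \left(-1\right) \frac{155}{21} = - \frac{155}{21}$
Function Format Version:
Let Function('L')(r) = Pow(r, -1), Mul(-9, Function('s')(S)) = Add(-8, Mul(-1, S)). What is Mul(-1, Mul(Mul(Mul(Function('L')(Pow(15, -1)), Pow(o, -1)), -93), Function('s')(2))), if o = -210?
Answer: Rational(-155, 21) ≈ -7.3810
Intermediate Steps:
Function('s')(S) = Add(Rational(8, 9), Mul(Rational(1, 9), S)) (Function('s')(S) = Mul(Rational(-1, 9), Add(-8, Mul(-1, S))) = Add(Rational(8, 9), Mul(Rational(1, 9), S)))
Mul(-1, Mul(Mul(Mul(Function('L')(Pow(15, -1)), Pow(o, -1)), -93), Function('s')(2))) = Mul(-1, Mul(Mul(Mul(Pow(Pow(15, -1), -1), Pow(-210, -1)), -93), Add(Rational(8, 9), Mul(Rational(1, 9), 2)))) = Mul(-1, Mul(Mul(Mul(Pow(Rational(1, 15), -1), Rational(-1, 210)), -93), Add(Rational(8, 9), Rational(2, 9)))) = Mul(-1, Mul(Mul(Mul(15, Rational(-1, 210)), -93), Rational(10, 9))) = Mul(-1, Mul(Mul(Rational(-1, 14), -93), Rational(10, 9))) = Mul(-1, Mul(Rational(93, 14), Rational(10, 9))) = Mul(-1, Rational(155, 21)) = Rational(-155, 21)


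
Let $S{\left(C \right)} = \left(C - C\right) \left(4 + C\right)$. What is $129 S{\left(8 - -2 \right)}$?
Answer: $0$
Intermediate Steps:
$S{\left(C \right)} = 0$ ($S{\left(C \right)} = 0 \left(4 + C\right) = 0$)
$129 S{\left(8 - -2 \right)} = 129 \cdot 0 = 0$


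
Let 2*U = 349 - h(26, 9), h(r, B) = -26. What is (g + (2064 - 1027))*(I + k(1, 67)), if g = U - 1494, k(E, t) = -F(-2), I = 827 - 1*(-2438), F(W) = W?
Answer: -1760913/2 ≈ -8.8046e+5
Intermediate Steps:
I = 3265 (I = 827 + 2438 = 3265)
U = 375/2 (U = (349 - 1*(-26))/2 = (349 + 26)/2 = (½)*375 = 375/2 ≈ 187.50)
k(E, t) = 2 (k(E, t) = -1*(-2) = 2)
g = -2613/2 (g = 375/2 - 1494 = -2613/2 ≈ -1306.5)
(g + (2064 - 1027))*(I + k(1, 67)) = (-2613/2 + (2064 - 1027))*(3265 + 2) = (-2613/2 + 1037)*3267 = -539/2*3267 = -1760913/2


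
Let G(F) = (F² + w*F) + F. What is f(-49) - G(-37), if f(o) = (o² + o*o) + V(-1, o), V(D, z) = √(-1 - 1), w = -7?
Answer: 3211 + I*√2 ≈ 3211.0 + 1.4142*I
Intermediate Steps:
V(D, z) = I*√2 (V(D, z) = √(-2) = I*√2)
f(o) = 2*o² + I*√2 (f(o) = (o² + o*o) + I*√2 = (o² + o²) + I*√2 = 2*o² + I*√2)
G(F) = F² - 6*F (G(F) = (F² - 7*F) + F = F² - 6*F)
f(-49) - G(-37) = (2*(-49)² + I*√2) - (-37)*(-6 - 37) = (2*2401 + I*√2) - (-37)*(-43) = (4802 + I*√2) - 1*1591 = (4802 + I*√2) - 1591 = 3211 + I*√2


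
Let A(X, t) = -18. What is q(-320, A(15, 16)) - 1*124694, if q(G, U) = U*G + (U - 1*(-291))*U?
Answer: -123848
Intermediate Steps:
q(G, U) = G*U + U*(291 + U) (q(G, U) = G*U + (U + 291)*U = G*U + (291 + U)*U = G*U + U*(291 + U))
q(-320, A(15, 16)) - 1*124694 = -18*(291 - 320 - 18) - 1*124694 = -18*(-47) - 124694 = 846 - 124694 = -123848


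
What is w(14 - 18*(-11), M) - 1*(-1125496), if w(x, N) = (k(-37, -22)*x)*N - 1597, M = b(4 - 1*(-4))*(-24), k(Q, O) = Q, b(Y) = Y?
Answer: 2629947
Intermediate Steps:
M = -192 (M = (4 - 1*(-4))*(-24) = (4 + 4)*(-24) = 8*(-24) = -192)
w(x, N) = -1597 - 37*N*x (w(x, N) = (-37*x)*N - 1597 = -37*N*x - 1597 = -1597 - 37*N*x)
w(14 - 18*(-11), M) - 1*(-1125496) = (-1597 - 37*(-192)*(14 - 18*(-11))) - 1*(-1125496) = (-1597 - 37*(-192)*(14 + 198)) + 1125496 = (-1597 - 37*(-192)*212) + 1125496 = (-1597 + 1506048) + 1125496 = 1504451 + 1125496 = 2629947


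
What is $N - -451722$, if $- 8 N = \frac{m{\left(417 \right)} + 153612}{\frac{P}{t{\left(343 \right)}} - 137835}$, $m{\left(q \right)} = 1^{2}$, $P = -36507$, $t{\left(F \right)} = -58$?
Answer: $\frac{14379080028401}{31831692} \approx 4.5172 \cdot 10^{5}$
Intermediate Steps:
$m{\left(q \right)} = 1$
$N = \frac{4454777}{31831692}$ ($N = - \frac{\left(1 + 153612\right) \frac{1}{- \frac{36507}{-58} - 137835}}{8} = - \frac{153613 \frac{1}{\left(-36507\right) \left(- \frac{1}{58}\right) - 137835}}{8} = - \frac{153613 \frac{1}{\frac{36507}{58} - 137835}}{8} = - \frac{153613 \frac{1}{- \frac{7957923}{58}}}{8} = - \frac{153613 \left(- \frac{58}{7957923}\right)}{8} = \left(- \frac{1}{8}\right) \left(- \frac{8909554}{7957923}\right) = \frac{4454777}{31831692} \approx 0.13995$)
$N - -451722 = \frac{4454777}{31831692} - -451722 = \frac{4454777}{31831692} + 451722 = \frac{14379080028401}{31831692}$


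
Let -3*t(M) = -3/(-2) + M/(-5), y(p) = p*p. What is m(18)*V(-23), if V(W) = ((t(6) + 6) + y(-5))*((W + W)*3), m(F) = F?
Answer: -383778/5 ≈ -76756.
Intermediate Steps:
y(p) = p²
t(M) = -½ + M/15 (t(M) = -(-3/(-2) + M/(-5))/3 = -(-3*(-½) + M*(-⅕))/3 = -(3/2 - M/5)/3 = -½ + M/15)
V(W) = 927*W/5 (V(W) = (((-½ + (1/15)*6) + 6) + (-5)²)*((W + W)*3) = (((-½ + ⅖) + 6) + 25)*((2*W)*3) = ((-⅒ + 6) + 25)*(6*W) = (59/10 + 25)*(6*W) = 309*(6*W)/10 = 927*W/5)
m(18)*V(-23) = 18*((927/5)*(-23)) = 18*(-21321/5) = -383778/5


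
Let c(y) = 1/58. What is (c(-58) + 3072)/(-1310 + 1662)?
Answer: 178177/20416 ≈ 8.7273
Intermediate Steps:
c(y) = 1/58
(c(-58) + 3072)/(-1310 + 1662) = (1/58 + 3072)/(-1310 + 1662) = (178177/58)/352 = (178177/58)*(1/352) = 178177/20416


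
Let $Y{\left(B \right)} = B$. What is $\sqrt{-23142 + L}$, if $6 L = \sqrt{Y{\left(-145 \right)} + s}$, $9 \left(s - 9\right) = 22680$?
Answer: $\frac{\sqrt{-208278 + 6 \sqrt{149}}}{3} \approx 152.1 i$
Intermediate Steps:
$s = 2529$ ($s = 9 + \frac{1}{9} \cdot 22680 = 9 + 2520 = 2529$)
$L = \frac{2 \sqrt{149}}{3}$ ($L = \frac{\sqrt{-145 + 2529}}{6} = \frac{\sqrt{2384}}{6} = \frac{4 \sqrt{149}}{6} = \frac{2 \sqrt{149}}{3} \approx 8.1377$)
$\sqrt{-23142 + L} = \sqrt{-23142 + \frac{2 \sqrt{149}}{3}}$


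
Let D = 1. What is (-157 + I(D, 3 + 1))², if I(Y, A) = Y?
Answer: 24336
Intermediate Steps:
(-157 + I(D, 3 + 1))² = (-157 + 1)² = (-156)² = 24336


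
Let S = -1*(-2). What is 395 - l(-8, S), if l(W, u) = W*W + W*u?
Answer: 347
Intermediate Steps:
S = 2
l(W, u) = W² + W*u
395 - l(-8, S) = 395 - (-8)*(-8 + 2) = 395 - (-8)*(-6) = 395 - 1*48 = 395 - 48 = 347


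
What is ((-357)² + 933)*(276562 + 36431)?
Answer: 40182667326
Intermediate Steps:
((-357)² + 933)*(276562 + 36431) = (127449 + 933)*312993 = 128382*312993 = 40182667326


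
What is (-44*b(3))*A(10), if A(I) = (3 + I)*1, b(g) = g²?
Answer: -5148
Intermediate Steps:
A(I) = 3 + I
(-44*b(3))*A(10) = (-44*3²)*(3 + 10) = -44*9*13 = -396*13 = -5148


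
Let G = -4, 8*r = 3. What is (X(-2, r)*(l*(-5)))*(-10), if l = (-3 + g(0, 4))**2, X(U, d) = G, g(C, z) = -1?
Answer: -3200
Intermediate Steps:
r = 3/8 (r = (1/8)*3 = 3/8 ≈ 0.37500)
X(U, d) = -4
l = 16 (l = (-3 - 1)**2 = (-4)**2 = 16)
(X(-2, r)*(l*(-5)))*(-10) = -64*(-5)*(-10) = -4*(-80)*(-10) = 320*(-10) = -3200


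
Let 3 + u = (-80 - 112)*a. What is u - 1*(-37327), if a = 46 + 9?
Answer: 26764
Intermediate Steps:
a = 55
u = -10563 (u = -3 + (-80 - 112)*55 = -3 - 192*55 = -3 - 10560 = -10563)
u - 1*(-37327) = -10563 - 1*(-37327) = -10563 + 37327 = 26764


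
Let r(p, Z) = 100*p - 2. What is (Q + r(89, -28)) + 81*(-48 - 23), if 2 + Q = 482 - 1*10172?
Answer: -6545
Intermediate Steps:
r(p, Z) = -2 + 100*p
Q = -9692 (Q = -2 + (482 - 1*10172) = -2 + (482 - 10172) = -2 - 9690 = -9692)
(Q + r(89, -28)) + 81*(-48 - 23) = (-9692 + (-2 + 100*89)) + 81*(-48 - 23) = (-9692 + (-2 + 8900)) + 81*(-71) = (-9692 + 8898) - 5751 = -794 - 5751 = -6545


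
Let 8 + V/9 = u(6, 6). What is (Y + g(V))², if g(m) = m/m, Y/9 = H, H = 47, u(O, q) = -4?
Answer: 179776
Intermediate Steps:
V = -108 (V = -72 + 9*(-4) = -72 - 36 = -108)
Y = 423 (Y = 9*47 = 423)
g(m) = 1
(Y + g(V))² = (423 + 1)² = 424² = 179776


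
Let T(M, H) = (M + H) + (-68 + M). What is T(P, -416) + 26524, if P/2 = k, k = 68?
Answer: 26312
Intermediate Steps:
P = 136 (P = 2*68 = 136)
T(M, H) = -68 + H + 2*M (T(M, H) = (H + M) + (-68 + M) = -68 + H + 2*M)
T(P, -416) + 26524 = (-68 - 416 + 2*136) + 26524 = (-68 - 416 + 272) + 26524 = -212 + 26524 = 26312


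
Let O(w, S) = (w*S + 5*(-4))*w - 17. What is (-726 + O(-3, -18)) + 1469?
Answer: 624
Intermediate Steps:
O(w, S) = -17 + w*(-20 + S*w) (O(w, S) = (S*w - 20)*w - 17 = (-20 + S*w)*w - 17 = w*(-20 + S*w) - 17 = -17 + w*(-20 + S*w))
(-726 + O(-3, -18)) + 1469 = (-726 + (-17 - 20*(-3) - 18*(-3)²)) + 1469 = (-726 + (-17 + 60 - 18*9)) + 1469 = (-726 + (-17 + 60 - 162)) + 1469 = (-726 - 119) + 1469 = -845 + 1469 = 624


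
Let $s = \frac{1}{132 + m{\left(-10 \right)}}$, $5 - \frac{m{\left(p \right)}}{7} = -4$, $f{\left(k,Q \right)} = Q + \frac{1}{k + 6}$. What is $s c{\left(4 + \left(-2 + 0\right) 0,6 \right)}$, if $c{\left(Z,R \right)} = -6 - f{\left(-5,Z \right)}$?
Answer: $- \frac{11}{195} \approx -0.05641$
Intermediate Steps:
$f{\left(k,Q \right)} = Q + \frac{1}{6 + k}$
$m{\left(p \right)} = 63$ ($m{\left(p \right)} = 35 - -28 = 35 + 28 = 63$)
$c{\left(Z,R \right)} = -7 - Z$ ($c{\left(Z,R \right)} = -6 - \frac{1 + 6 Z + Z \left(-5\right)}{6 - 5} = -6 - \frac{1 + 6 Z - 5 Z}{1} = -6 - 1 \left(1 + Z\right) = -6 - \left(1 + Z\right) = -7 - Z$)
$s = \frac{1}{195}$ ($s = \frac{1}{132 + 63} = \frac{1}{195} \approx 0.0051282$)
$s c{\left(4 + \left(-2 + 0\right) 0,6 \right)} = \frac{-7 - \left(4 + \left(-2 + 0\right) 0\right)}{195} = \frac{-7 - \left(4 - 0\right)}{195} = \frac{-7 - \left(4 + 0\right)}{195} = \frac{-7 - 4}{195} = \frac{1}{195} \left(-11\right) = - \frac{11}{195}$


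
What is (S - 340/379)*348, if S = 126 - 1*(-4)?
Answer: 17027640/379 ≈ 44928.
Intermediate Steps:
S = 130 (S = 126 + 4 = 130)
(S - 340/379)*348 = (130 - 340/379)*348 = (48930/379)*348 = 17027640/379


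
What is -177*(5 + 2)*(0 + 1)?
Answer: -1239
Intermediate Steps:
-177*(5 + 2)*(0 + 1) = -1239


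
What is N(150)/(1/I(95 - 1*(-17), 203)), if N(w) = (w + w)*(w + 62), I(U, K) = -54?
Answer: -3434400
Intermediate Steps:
N(w) = 2*w*(62 + w) (N(w) = (2*w)*(62 + w) = 2*w*(62 + w))
N(150)/(1/I(95 - 1*(-17), 203)) = (2*150*(62 + 150))/(1/(-54)) = (2*150*212)/(-1/54) = 63600*(-54) = -3434400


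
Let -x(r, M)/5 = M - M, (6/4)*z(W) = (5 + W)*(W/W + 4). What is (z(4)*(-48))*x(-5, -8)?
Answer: 0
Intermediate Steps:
z(W) = 50/3 + 10*W/3 (z(W) = 2*((5 + W)*(W/W + 4))/3 = 2*((5 + W)*(1 + 4))/3 = 2*((5 + W)*5)/3 = 2*(25 + 5*W)/3 = 50/3 + 10*W/3)
x(r, M) = 0 (x(r, M) = -5*(M - M) = -5*0 = 0)
(z(4)*(-48))*x(-5, -8) = ((50/3 + (10/3)*4)*(-48))*0 = ((50/3 + 40/3)*(-48))*0 = (30*(-48))*0 = -1440*0 = 0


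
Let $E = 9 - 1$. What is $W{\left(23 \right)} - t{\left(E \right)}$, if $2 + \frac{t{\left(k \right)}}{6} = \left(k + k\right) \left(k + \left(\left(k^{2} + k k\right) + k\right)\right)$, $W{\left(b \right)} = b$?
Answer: $-13789$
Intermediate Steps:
$E = 8$ ($E = 9 - 1 = 8$)
$t{\left(k \right)} = -12 + 12 k \left(2 k + 2 k^{2}\right)$ ($t{\left(k \right)} = -12 + 6 \left(k + k\right) \left(k + \left(\left(k^{2} + k k\right) + k\right)\right) = -12 + 6 \cdot 2 k \left(k + \left(\left(k^{2} + k^{2}\right) + k\right)\right) = -12 + 6 \cdot 2 k \left(k + \left(2 k^{2} + k\right)\right) = -12 + 6 \cdot 2 k \left(k + \left(k + 2 k^{2}\right)\right) = -12 + 6 \cdot 2 k \left(2 k + 2 k^{2}\right) = -12 + 12 k \left(2 k + 2 k^{2}\right)$)
$W{\left(23 \right)} - t{\left(E \right)} = 23 - \left(-12 + 24 \cdot 8^{2} + 24 \cdot 8^{3}\right) = 23 - \left(-12 + 24 \cdot 64 + 24 \cdot 512\right) = 23 - \left(-12 + 1536 + 12288\right) = 23 - 13812 = -13789$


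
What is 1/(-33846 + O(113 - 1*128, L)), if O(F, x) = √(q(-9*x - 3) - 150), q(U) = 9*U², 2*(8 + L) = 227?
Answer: -45128/1516515413 - 50*√52257/4549546239 ≈ -3.2270e-5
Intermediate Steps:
L = 211/2 (L = -8 + (½)*227 = -8 + 227/2 = 211/2 ≈ 105.50)
O(F, x) = √(-150 + 9*(-3 - 9*x)²) (O(F, x) = √(9*(-9*x - 3)² - 150) = √(9*(-3 - 9*x)² - 150) = √(-150 + 9*(-3 - 9*x)²))
1/(-33846 + O(113 - 1*128, L)) = 1/(-33846 + √(-150 + 81*(1 + 3*(211/2))²)) = 1/(-33846 + √(-150 + 81*(1 + 633/2)²)) = 1/(-33846 + √(-150 + 81*(635/2)²)) = 1/(-33846 + √(-150 + 81*(403225/4))) = 1/(-33846 + √(-150 + 32661225/4)) = 1/(-33846 + √(32660625/4)) = 1/(-33846 + 25*√52257/2)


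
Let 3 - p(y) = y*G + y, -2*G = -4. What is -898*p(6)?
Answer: 13470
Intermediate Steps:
G = 2 (G = -1/2*(-4) = 2)
p(y) = 3 - 3*y (p(y) = 3 - (y*2 + y) = 3 - (2*y + y) = 3 - 3*y)
-898*p(6) = -898*(3 - 3*6) = -898*(3 - 18) = -898*(-15) = 13470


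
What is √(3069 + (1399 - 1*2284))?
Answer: 2*√546 ≈ 46.733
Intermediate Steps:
√(3069 + (1399 - 1*2284)) = √(3069 + (1399 - 2284)) = √(3069 - 885) = √2184 = 2*√546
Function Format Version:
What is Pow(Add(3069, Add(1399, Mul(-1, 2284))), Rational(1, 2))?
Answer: Mul(2, Pow(546, Rational(1, 2))) ≈ 46.733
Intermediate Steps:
Pow(Add(3069, Add(1399, Mul(-1, 2284))), Rational(1, 2)) = Pow(Add(3069, Add(1399, -2284)), Rational(1, 2)) = Pow(Add(3069, -885), Rational(1, 2)) = Pow(2184, Rational(1, 2)) = Mul(2, Pow(546, Rational(1, 2)))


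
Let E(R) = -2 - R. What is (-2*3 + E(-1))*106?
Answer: -742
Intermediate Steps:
(-2*3 + E(-1))*106 = (-2*3 + (-2 - 1*(-1)))*106 = (-6 + (-2 + 1))*106 = (-6 - 1)*106 = -7*106 = -742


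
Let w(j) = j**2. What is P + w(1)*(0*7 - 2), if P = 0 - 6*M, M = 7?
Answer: -44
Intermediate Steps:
P = -42 (P = 0 - 6*7 = 0 - 42 = -42)
P + w(1)*(0*7 - 2) = -42 + 1**2*(0*7 - 2) = -42 + 1*(0 - 2) = -42 + 1*(-2) = -42 - 2 = -44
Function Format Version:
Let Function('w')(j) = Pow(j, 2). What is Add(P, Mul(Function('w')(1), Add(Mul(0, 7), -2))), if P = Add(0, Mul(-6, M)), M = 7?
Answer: -44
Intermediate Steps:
P = -42 (P = Add(0, Mul(-6, 7)) = Add(0, -42) = -42)
Add(P, Mul(Function('w')(1), Add(Mul(0, 7), -2))) = Add(-42, Mul(Pow(1, 2), Add(Mul(0, 7), -2))) = Add(-42, Mul(1, Add(0, -2))) = Add(-42, Mul(1, -2)) = Add(-42, -2) = -44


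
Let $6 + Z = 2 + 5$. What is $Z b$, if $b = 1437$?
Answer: $1437$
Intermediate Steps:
$Z = 1$ ($Z = -6 + \left(2 + 5\right) = -6 + 7 = 1$)
$Z b = 1 \cdot 1437 = 1437$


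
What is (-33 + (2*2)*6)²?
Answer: 81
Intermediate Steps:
(-33 + (2*2)*6)² = (-33 + 4*6)² = (-33 + 24)² = (-9)² = 81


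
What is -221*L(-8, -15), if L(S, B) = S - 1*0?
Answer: 1768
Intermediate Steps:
L(S, B) = S (L(S, B) = S + 0 = S)
-221*L(-8, -15) = -221*(-8) = 1768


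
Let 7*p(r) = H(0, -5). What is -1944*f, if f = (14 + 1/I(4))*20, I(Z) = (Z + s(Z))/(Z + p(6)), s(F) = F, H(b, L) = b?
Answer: -563760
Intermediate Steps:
p(r) = 0 (p(r) = (⅐)*0 = 0)
I(Z) = 2 (I(Z) = (Z + Z)/(Z + 0) = (2*Z)/Z = 2)
f = 290 (f = (14 + 1/2)*20 = (14 + ½)*20 = (29/2)*20 = 290)
-1944*f = -1944*290 = -563760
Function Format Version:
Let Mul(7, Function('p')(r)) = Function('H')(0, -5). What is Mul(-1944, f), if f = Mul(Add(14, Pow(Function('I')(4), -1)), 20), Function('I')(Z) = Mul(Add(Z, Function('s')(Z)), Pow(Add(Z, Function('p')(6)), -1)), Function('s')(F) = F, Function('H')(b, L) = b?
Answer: -563760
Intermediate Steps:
Function('p')(r) = 0 (Function('p')(r) = Mul(Rational(1, 7), 0) = 0)
Function('I')(Z) = 2 (Function('I')(Z) = Mul(Add(Z, Z), Pow(Add(Z, 0), -1)) = Mul(Mul(2, Z), Pow(Z, -1)) = 2)
f = 290 (f = Mul(Add(14, Pow(2, -1)), 20) = Mul(Add(14, Rational(1, 2)), 20) = Mul(Rational(29, 2), 20) = 290)
Mul(-1944, f) = Mul(-1944, 290) = -563760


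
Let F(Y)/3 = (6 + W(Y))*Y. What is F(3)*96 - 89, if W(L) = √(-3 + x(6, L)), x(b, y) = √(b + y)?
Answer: 5095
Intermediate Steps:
W(L) = √(-3 + √(6 + L))
F(Y) = 3*Y*(6 + √(-3 + √(6 + Y))) (F(Y) = 3*((6 + √(-3 + √(6 + Y)))*Y) = 3*(Y*(6 + √(-3 + √(6 + Y)))) = 3*Y*(6 + √(-3 + √(6 + Y))))
F(3)*96 - 89 = (3*3*(6 + √(-3 + √(6 + 3))))*96 - 89 = (3*3*(6 + √(-3 + √9)))*96 - 89 = (3*3*(6 + √(-3 + 3)))*96 - 89 = (3*3*(6 + √0))*96 - 89 = (3*3*(6 + 0))*96 - 89 = (3*3*6)*96 - 89 = 54*96 - 89 = 5184 - 89 = 5095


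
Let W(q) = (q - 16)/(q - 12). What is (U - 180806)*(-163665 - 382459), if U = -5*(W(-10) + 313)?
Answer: 1095604478104/11 ≈ 9.9600e+10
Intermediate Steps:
W(q) = (-16 + q)/(-12 + q)
U = -17280/11 (U = -5*((-16 - 10)/(-12 - 10) + 313) = -5*(-26/(-22) + 313) = -5*(-1/22*(-26) + 313) = -5*(13/11 + 313) = -5*3456/11 = -17280/11 ≈ -1570.9)
(U - 180806)*(-163665 - 382459) = (-17280/11 - 180806)*(-163665 - 382459) = -2006146/11*(-546124) = 1095604478104/11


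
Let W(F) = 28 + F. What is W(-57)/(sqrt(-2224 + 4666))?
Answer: -29*sqrt(2442)/2442 ≈ -0.58685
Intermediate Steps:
W(-57)/(sqrt(-2224 + 4666)) = (28 - 57)/(sqrt(-2224 + 4666)) = -29*sqrt(2442)/2442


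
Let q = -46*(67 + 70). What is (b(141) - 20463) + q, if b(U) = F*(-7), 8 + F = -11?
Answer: -26632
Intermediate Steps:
F = -19 (F = -8 - 11 = -19)
b(U) = 133 (b(U) = -19*(-7) = 133)
q = -6302 (q = -46*137 = -6302)
(b(141) - 20463) + q = (133 - 20463) - 6302 = -20330 - 6302 = -26632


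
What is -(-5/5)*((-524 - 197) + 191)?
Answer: -530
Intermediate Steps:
-(-5/5)*((-524 - 197) + 191) = -(-5*⅕)*(-721 + 191) = -(-1)*(-530) = -1*530 = -530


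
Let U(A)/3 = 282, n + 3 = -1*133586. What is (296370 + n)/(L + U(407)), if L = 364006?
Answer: 162781/364852 ≈ 0.44616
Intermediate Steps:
n = -133589 (n = -3 - 1*133586 = -3 - 133586 = -133589)
U(A) = 846 (U(A) = 3*282 = 846)
(296370 + n)/(L + U(407)) = (296370 - 133589)/(364006 + 846) = 162781/364852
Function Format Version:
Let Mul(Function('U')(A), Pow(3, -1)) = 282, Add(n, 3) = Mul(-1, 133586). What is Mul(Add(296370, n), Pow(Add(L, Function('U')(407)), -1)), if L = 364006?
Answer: Rational(162781, 364852) ≈ 0.44616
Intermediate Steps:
n = -133589 (n = Add(-3, Mul(-1, 133586)) = Add(-3, -133586) = -133589)
Function('U')(A) = 846 (Function('U')(A) = Mul(3, 282) = 846)
Mul(Add(296370, n), Pow(Add(L, Function('U')(407)), -1)) = Mul(Add(296370, -133589), Pow(Add(364006, 846), -1)) = Mul(162781, Pow(364852, -1)) = Mul(162781, Rational(1, 364852)) = Rational(162781, 364852)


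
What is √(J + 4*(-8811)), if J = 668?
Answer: 4*I*√2161 ≈ 185.95*I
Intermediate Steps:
√(J + 4*(-8811)) = √(668 + 4*(-8811)) = √(668 - 35244) = √(-34576) = 4*I*√2161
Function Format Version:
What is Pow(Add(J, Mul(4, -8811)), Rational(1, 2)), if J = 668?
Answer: Mul(4, I, Pow(2161, Rational(1, 2))) ≈ Mul(185.95, I)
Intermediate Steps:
Pow(Add(J, Mul(4, -8811)), Rational(1, 2)) = Pow(Add(668, Mul(4, -8811)), Rational(1, 2)) = Pow(Add(668, -35244), Rational(1, 2)) = Pow(-34576, Rational(1, 2)) = Mul(4, I, Pow(2161, Rational(1, 2)))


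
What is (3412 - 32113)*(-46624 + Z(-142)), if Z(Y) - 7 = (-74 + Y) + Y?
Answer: 1348229475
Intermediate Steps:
Z(Y) = -67 + 2*Y (Z(Y) = 7 + ((-74 + Y) + Y) = 7 + (-74 + 2*Y) = -67 + 2*Y)
(3412 - 32113)*(-46624 + Z(-142)) = (3412 - 32113)*(-46624 + (-67 + 2*(-142))) = -28701*(-46624 + (-67 - 284)) = -28701*(-46624 - 351) = -28701*(-46975) = 1348229475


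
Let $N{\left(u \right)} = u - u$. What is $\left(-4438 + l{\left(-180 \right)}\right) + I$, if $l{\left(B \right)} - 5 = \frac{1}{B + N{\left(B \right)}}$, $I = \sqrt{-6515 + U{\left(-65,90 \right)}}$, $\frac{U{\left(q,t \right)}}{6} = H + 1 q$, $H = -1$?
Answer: $- \frac{797941}{180} + i \sqrt{6911} \approx -4433.0 + 83.132 i$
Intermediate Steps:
$U{\left(q,t \right)} = -6 + 6 q$ ($U{\left(q,t \right)} = 6 \left(-1 + 1 q\right) = 6 \left(-1 + q\right) = -6 + 6 q$)
$I = i \sqrt{6911}$ ($I = \sqrt{-6515 + \left(-6 + 6 \left(-65\right)\right)} = \sqrt{-6515 - 396} = \sqrt{-6911} = i \sqrt{6911} \approx 83.132 i$)
$N{\left(u \right)} = 0$
$l{\left(B \right)} = 5 + \frac{1}{B}$ ($l{\left(B \right)} = 5 + \frac{1}{B + 0} = 5 + \frac{1}{B}$)
$\left(-4438 + l{\left(-180 \right)}\right) + I = \left(-4438 + \left(5 + \frac{1}{-180}\right)\right) + i \sqrt{6911} = \left(-4438 + \left(5 - \frac{1}{180}\right)\right) + i \sqrt{6911} = \left(-4438 + \frac{899}{180}\right) + i \sqrt{6911} = - \frac{797941}{180} + i \sqrt{6911}$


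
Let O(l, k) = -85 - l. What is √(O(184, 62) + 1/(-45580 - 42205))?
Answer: I*√2072969562310/87785 ≈ 16.401*I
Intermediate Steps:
√(O(184, 62) + 1/(-45580 - 42205)) = √((-85 - 1*184) + 1/(-45580 - 42205)) = √((-85 - 184) + 1/(-87785)) = √(-269 - 1/87785) = √(-23614166/87785) = I*√2072969562310/87785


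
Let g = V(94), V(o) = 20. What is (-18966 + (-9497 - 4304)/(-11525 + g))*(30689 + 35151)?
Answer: -2873126301872/2301 ≈ -1.2486e+9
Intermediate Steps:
g = 20
(-18966 + (-9497 - 4304)/(-11525 + g))*(30689 + 35151) = (-18966 + (-9497 - 4304)/(-11525 + 20))*(30689 + 35151) = (-18966 - 13801/(-11505))*65840 = (-18966 - 13801*(-1/11505))*65840 = (-18966 + 13801/11505)*65840 = -218190029/11505*65840 = -2873126301872/2301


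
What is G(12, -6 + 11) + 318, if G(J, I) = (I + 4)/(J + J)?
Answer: 2547/8 ≈ 318.38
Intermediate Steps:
G(J, I) = (4 + I)/(2*J) (G(J, I) = (4 + I)/((2*J)) = (4 + I)*(1/(2*J)) = (4 + I)/(2*J))
G(12, -6 + 11) + 318 = (½)*(4 + (-6 + 11))/12 + 318 = (½)*(1/12)*(4 + 5) + 318 = (½)*(1/12)*9 + 318 = 3/8 + 318 = 2547/8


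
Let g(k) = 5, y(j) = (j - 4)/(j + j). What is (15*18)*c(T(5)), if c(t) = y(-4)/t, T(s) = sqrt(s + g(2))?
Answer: 27*sqrt(10) ≈ 85.381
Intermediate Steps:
y(j) = (-4 + j)/(2*j) (y(j) = (-4 + j)/((2*j)) = (-4 + j)*(1/(2*j)) = (-4 + j)/(2*j))
T(s) = sqrt(5 + s) (T(s) = sqrt(s + 5) = sqrt(5 + s))
c(t) = 1/t (c(t) = ((1/2)*(-4 - 4)/(-4))/t = ((1/2)*(-1/4)*(-8))/t = 1/t)
(15*18)*c(T(5)) = (15*18)/(sqrt(5 + 5)) = 270/(sqrt(10)) = 270*(sqrt(10)/10) = 27*sqrt(10)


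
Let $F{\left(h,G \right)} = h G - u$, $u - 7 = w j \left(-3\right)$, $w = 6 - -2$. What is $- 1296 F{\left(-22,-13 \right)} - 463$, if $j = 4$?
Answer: $-486463$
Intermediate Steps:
$w = 8$ ($w = 6 + 2 = 8$)
$u = -89$ ($u = 7 + 8 \cdot 4 \left(-3\right) = 7 + 32 \left(-3\right) = 7 - 96 = -89$)
$F{\left(h,G \right)} = 89 + G h$ ($F{\left(h,G \right)} = h G - -89 = G h + 89 = 89 + G h$)
$- 1296 F{\left(-22,-13 \right)} - 463 = - 1296 \left(89 - -286\right) - 463 = - 1296 \left(89 + 286\right) - 463 = \left(-1296\right) 375 - 463 = -486000 - 463 = -486463$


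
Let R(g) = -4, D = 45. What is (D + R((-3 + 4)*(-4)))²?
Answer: 1681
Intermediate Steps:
(D + R((-3 + 4)*(-4)))² = (45 - 4)² = 41² = 1681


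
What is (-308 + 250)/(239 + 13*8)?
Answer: -58/343 ≈ -0.16910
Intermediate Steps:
(-308 + 250)/(239 + 13*8) = -58/(239 + 104) = -58/343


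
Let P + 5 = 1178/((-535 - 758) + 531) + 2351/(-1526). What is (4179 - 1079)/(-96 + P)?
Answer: -1802358600/60516551 ≈ -29.783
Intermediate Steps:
P = -4701575/581406 (P = -5 + (1178/((-535 - 758) + 531) + 2351/(-1526)) = -5 + (1178/(-1293 + 531) + 2351*(-1/1526)) = -5 + (1178/(-762) - 2351/1526) = -5 + (1178*(-1/762) - 2351/1526) = -5 + (-589/381 - 2351/1526) = -5 - 1794545/581406 = -4701575/581406 ≈ -8.0866)
(4179 - 1079)/(-96 + P) = (4179 - 1079)/(-96 - 4701575/581406) = 3100/(-60516551/581406) = 3100*(-581406/60516551) = -1802358600/60516551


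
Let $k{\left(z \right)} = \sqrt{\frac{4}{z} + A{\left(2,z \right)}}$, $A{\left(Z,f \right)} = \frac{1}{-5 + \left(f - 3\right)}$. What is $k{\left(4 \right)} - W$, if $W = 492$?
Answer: $-492 + \frac{\sqrt{3}}{2} \approx -491.13$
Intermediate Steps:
$A{\left(Z,f \right)} = \frac{1}{-8 + f}$ ($A{\left(Z,f \right)} = \frac{1}{-5 + \left(-3 + f\right)} = \frac{1}{-8 + f}$)
$k{\left(z \right)} = \sqrt{\frac{1}{-8 + z} + \frac{4}{z}}$ ($k{\left(z \right)} = \sqrt{\frac{4}{z} + \frac{1}{-8 + z}} = \sqrt{\frac{1}{-8 + z} + \frac{4}{z}}$)
$k{\left(4 \right)} - W = \sqrt{\frac{-32 + 5 \cdot 4}{4 \left(-8 + 4\right)}} - 492 = \sqrt{\frac{-32 + 20}{4 \left(-4\right)}} - 492 = \sqrt{\frac{1}{4} \left(- \frac{1}{4}\right) \left(-12\right)} - 492 = \sqrt{\frac{3}{4}} - 492 = \frac{\sqrt{3}}{2} - 492 = -492 + \frac{\sqrt{3}}{2}$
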